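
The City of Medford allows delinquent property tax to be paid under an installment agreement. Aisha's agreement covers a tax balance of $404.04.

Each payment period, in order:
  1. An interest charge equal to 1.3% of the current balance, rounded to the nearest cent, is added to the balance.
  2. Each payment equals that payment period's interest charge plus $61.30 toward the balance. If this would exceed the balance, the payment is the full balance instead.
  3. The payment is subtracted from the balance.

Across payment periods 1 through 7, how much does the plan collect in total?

Payment period 1: opening $404.04; interest $5.25 → $409.29; payment $66.55; balance $342.74
Payment period 2: opening $342.74; interest $4.46 → $347.20; payment $65.76; balance $281.44
Payment period 3: opening $281.44; interest $3.66 → $285.10; payment $64.96; balance $220.14
Payment period 4: opening $220.14; interest $2.86 → $223.00; payment $64.16; balance $158.84
Payment period 5: opening $158.84; interest $2.06 → $160.90; payment $63.36; balance $97.54
Payment period 6: opening $97.54; interest $1.27 → $98.81; payment $62.57; balance $36.24
Payment period 7: opening $36.24; interest $0.47 → $36.71; payment $36.71; balance $0.00
Total paid: $424.07

$424.07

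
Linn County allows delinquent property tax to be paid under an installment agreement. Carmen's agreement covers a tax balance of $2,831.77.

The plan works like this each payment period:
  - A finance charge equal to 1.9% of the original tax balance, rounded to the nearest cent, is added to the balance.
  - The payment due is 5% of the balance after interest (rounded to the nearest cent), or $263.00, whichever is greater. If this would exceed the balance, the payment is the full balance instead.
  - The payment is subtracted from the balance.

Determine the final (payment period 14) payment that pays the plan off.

Payment period 1: opening $2,831.77; interest $53.80 → $2,885.57; payment $263.00; balance $2,622.57
Payment period 2: opening $2,622.57; interest $53.80 → $2,676.37; payment $263.00; balance $2,413.37
Payment period 3: opening $2,413.37; interest $53.80 → $2,467.17; payment $263.00; balance $2,204.17
Payment period 4: opening $2,204.17; interest $53.80 → $2,257.97; payment $263.00; balance $1,994.97
Payment period 5: opening $1,994.97; interest $53.80 → $2,048.77; payment $263.00; balance $1,785.77
Payment period 6: opening $1,785.77; interest $53.80 → $1,839.57; payment $263.00; balance $1,576.57
Payment period 7: opening $1,576.57; interest $53.80 → $1,630.37; payment $263.00; balance $1,367.37
Payment period 8: opening $1,367.37; interest $53.80 → $1,421.17; payment $263.00; balance $1,158.17
Payment period 9: opening $1,158.17; interest $53.80 → $1,211.97; payment $263.00; balance $948.97
Payment period 10: opening $948.97; interest $53.80 → $1,002.77; payment $263.00; balance $739.77
Payment period 11: opening $739.77; interest $53.80 → $793.57; payment $263.00; balance $530.57
Payment period 12: opening $530.57; interest $53.80 → $584.37; payment $263.00; balance $321.37
Payment period 13: opening $321.37; interest $53.80 → $375.17; payment $263.00; balance $112.17
Payment period 14: opening $112.17; interest $53.80 → $165.97; payment $165.97; balance $0.00

$165.97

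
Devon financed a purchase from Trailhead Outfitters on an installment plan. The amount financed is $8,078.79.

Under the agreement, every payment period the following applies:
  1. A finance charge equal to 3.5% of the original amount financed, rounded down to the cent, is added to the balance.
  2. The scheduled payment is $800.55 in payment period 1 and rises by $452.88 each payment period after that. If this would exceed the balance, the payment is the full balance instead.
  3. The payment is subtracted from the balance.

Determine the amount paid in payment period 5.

Payment period 1: opening $8,078.79; interest $282.75 → $8,361.54; payment $800.55; balance $7,560.99
Payment period 2: opening $7,560.99; interest $282.75 → $7,843.74; payment $1,253.43; balance $6,590.31
Payment period 3: opening $6,590.31; interest $282.75 → $6,873.06; payment $1,706.31; balance $5,166.75
Payment period 4: opening $5,166.75; interest $282.75 → $5,449.50; payment $2,159.19; balance $3,290.31
Payment period 5: opening $3,290.31; interest $282.75 → $3,573.06; payment $2,612.07; balance $960.99

$2,612.07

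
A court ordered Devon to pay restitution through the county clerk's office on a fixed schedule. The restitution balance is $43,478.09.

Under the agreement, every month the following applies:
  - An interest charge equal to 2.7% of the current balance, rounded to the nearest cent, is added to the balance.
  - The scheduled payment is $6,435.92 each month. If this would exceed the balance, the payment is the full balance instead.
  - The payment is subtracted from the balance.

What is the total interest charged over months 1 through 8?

$5,190.96

Month 1: opening $43,478.09; interest $1,173.91 → $44,652.00; payment $6,435.92; balance $38,216.08
Month 2: opening $38,216.08; interest $1,031.83 → $39,247.91; payment $6,435.92; balance $32,811.99
Month 3: opening $32,811.99; interest $885.92 → $33,697.91; payment $6,435.92; balance $27,261.99
Month 4: opening $27,261.99; interest $736.07 → $27,998.06; payment $6,435.92; balance $21,562.14
Month 5: opening $21,562.14; interest $582.18 → $22,144.32; payment $6,435.92; balance $15,708.40
Month 6: opening $15,708.40; interest $424.13 → $16,132.53; payment $6,435.92; balance $9,696.61
Month 7: opening $9,696.61; interest $261.81 → $9,958.42; payment $6,435.92; balance $3,522.50
Month 8: opening $3,522.50; interest $95.11 → $3,617.61; payment $3,617.61; balance $0.00
Total interest: $1,173.91 + $1,031.83 + $885.92 + $736.07 + $582.18 + $424.13 + $261.81 + $95.11 = $5,190.96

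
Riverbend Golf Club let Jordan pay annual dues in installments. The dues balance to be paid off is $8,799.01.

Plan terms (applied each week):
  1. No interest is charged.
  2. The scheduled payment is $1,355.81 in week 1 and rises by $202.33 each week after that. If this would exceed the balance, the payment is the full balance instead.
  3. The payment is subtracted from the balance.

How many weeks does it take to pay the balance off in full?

Week 1: opening $8,799.01; payment $1,355.81; balance $7,443.20
Week 2: opening $7,443.20; payment $1,558.14; balance $5,885.06
Week 3: opening $5,885.06; payment $1,760.47; balance $4,124.59
Week 4: opening $4,124.59; payment $1,962.80; balance $2,161.79
Week 5: opening $2,161.79; payment $2,161.79; balance $0.00
Balance reaches $0.00 in week 5.

5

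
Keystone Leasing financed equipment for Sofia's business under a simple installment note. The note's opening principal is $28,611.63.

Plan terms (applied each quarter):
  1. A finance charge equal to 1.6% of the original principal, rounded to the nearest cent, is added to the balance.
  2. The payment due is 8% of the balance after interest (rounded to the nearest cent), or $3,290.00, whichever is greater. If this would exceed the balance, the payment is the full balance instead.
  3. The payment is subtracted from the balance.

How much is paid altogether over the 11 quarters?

$33,647.32

# | Opening | Interest | Payment | End bal
1 | $28,611.63 | $457.79 | $3,290.00 | $25,779.42
2 | $25,779.42 | $457.79 | $3,290.00 | $22,947.21
3 | $22,947.21 | $457.79 | $3,290.00 | $20,115.00
4 | $20,115.00 | $457.79 | $3,290.00 | $17,282.79
5 | $17,282.79 | $457.79 | $3,290.00 | $14,450.58
6 | $14,450.58 | $457.79 | $3,290.00 | $11,618.37
7 | $11,618.37 | $457.79 | $3,290.00 | $8,786.16
8 | $8,786.16 | $457.79 | $3,290.00 | $5,953.95
9 | $5,953.95 | $457.79 | $3,290.00 | $3,121.74
10 | $3,121.74 | $457.79 | $3,290.00 | $289.53
11 | $289.53 | $457.79 | $747.32 | $0.00
Total paid: $33,647.32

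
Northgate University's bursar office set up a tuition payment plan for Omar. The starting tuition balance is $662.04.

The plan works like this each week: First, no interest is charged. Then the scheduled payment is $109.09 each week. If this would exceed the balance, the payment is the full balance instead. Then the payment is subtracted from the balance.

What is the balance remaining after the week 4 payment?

# | Opening | Payment | End bal
1 | $662.04 | $109.09 | $552.95
2 | $552.95 | $109.09 | $443.86
3 | $443.86 | $109.09 | $334.77
4 | $334.77 | $109.09 | $225.68

$225.68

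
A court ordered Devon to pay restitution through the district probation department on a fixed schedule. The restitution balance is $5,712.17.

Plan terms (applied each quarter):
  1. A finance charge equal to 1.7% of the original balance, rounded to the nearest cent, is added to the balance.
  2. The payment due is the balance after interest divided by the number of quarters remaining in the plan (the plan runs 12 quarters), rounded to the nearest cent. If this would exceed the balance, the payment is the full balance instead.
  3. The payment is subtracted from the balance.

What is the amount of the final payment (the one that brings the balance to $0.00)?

Quarter 1: $5,712.17 +$97.11 interest = $5,809.28; pay $484.11 → $5,325.17
Quarter 2: $5,325.17 +$97.11 interest = $5,422.28; pay $492.93 → $4,929.35
Quarter 3: $4,929.35 +$97.11 interest = $5,026.46; pay $502.65 → $4,523.81
Quarter 4: $4,523.81 +$97.11 interest = $4,620.92; pay $513.44 → $4,107.48
Quarter 5: $4,107.48 +$97.11 interest = $4,204.59; pay $525.57 → $3,679.02
Quarter 6: $3,679.02 +$97.11 interest = $3,776.13; pay $539.45 → $3,236.68
Quarter 7: $3,236.68 +$97.11 interest = $3,333.79; pay $555.63 → $2,778.16
Quarter 8: $2,778.16 +$97.11 interest = $2,875.27; pay $575.05 → $2,300.22
Quarter 9: $2,300.22 +$97.11 interest = $2,397.33; pay $599.33 → $1,798.00
Quarter 10: $1,798.00 +$97.11 interest = $1,895.11; pay $631.70 → $1,263.41
Quarter 11: $1,263.41 +$97.11 interest = $1,360.52; pay $680.26 → $680.26
Quarter 12: $680.26 +$97.11 interest = $777.37; pay $777.37 → $0.00

$777.37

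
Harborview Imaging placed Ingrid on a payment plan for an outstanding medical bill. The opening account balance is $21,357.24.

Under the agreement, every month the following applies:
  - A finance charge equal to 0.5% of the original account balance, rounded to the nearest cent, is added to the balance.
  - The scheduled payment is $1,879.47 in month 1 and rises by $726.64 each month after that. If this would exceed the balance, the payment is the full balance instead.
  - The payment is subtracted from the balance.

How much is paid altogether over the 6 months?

$21,997.98

Month 1: opening $21,357.24; interest $106.79 → $21,464.03; payment $1,879.47; balance $19,584.56
Month 2: opening $19,584.56; interest $106.79 → $19,691.35; payment $2,606.11; balance $17,085.24
Month 3: opening $17,085.24; interest $106.79 → $17,192.03; payment $3,332.75; balance $13,859.28
Month 4: opening $13,859.28; interest $106.79 → $13,966.07; payment $4,059.39; balance $9,906.68
Month 5: opening $9,906.68; interest $106.79 → $10,013.47; payment $4,786.03; balance $5,227.44
Month 6: opening $5,227.44; interest $106.79 → $5,334.23; payment $5,334.23; balance $0.00
Total paid: $21,997.98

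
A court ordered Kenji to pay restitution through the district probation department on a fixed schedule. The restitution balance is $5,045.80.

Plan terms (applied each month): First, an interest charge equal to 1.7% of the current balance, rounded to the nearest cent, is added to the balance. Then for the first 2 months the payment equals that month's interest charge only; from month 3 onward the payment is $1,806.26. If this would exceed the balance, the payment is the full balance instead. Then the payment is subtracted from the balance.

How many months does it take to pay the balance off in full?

# | Opening | Interest | Payment | End bal
1 | $5,045.80 | $85.78 | $85.78 | $5,045.80
2 | $5,045.80 | $85.78 | $85.78 | $5,045.80
3 | $5,045.80 | $85.78 | $1,806.26 | $3,325.32
4 | $3,325.32 | $56.53 | $1,806.26 | $1,575.59
5 | $1,575.59 | $26.79 | $1,602.38 | $0.00
Balance reaches $0.00 in month 5.

5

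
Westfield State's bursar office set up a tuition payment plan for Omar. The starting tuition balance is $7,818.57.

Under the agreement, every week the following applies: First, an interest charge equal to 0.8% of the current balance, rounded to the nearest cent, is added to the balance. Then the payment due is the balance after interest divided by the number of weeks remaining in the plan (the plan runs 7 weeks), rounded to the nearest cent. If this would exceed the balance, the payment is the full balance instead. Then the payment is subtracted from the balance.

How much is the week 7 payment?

Week 1: opening $7,818.57; interest $62.55 → $7,881.12; payment $1,125.87; balance $6,755.25
Week 2: opening $6,755.25; interest $54.04 → $6,809.29; payment $1,134.88; balance $5,674.41
Week 3: opening $5,674.41; interest $45.40 → $5,719.81; payment $1,143.96; balance $4,575.85
Week 4: opening $4,575.85; interest $36.61 → $4,612.46; payment $1,153.12; balance $3,459.34
Week 5: opening $3,459.34; interest $27.67 → $3,487.01; payment $1,162.34; balance $2,324.67
Week 6: opening $2,324.67; interest $18.60 → $2,343.27; payment $1,171.64; balance $1,171.63
Week 7: opening $1,171.63; interest $9.37 → $1,181.00; payment $1,181.00; balance $0.00

$1,181.00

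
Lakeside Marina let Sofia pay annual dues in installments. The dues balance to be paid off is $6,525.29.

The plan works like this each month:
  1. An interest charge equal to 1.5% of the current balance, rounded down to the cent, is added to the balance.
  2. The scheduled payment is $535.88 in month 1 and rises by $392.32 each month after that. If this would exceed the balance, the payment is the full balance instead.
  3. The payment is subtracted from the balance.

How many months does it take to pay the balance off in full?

6

Month 1: opening $6,525.29; interest $97.87 → $6,623.16; payment $535.88; balance $6,087.28
Month 2: opening $6,087.28; interest $91.30 → $6,178.58; payment $928.20; balance $5,250.38
Month 3: opening $5,250.38; interest $78.75 → $5,329.13; payment $1,320.52; balance $4,008.61
Month 4: opening $4,008.61; interest $60.12 → $4,068.73; payment $1,712.84; balance $2,355.89
Month 5: opening $2,355.89; interest $35.33 → $2,391.22; payment $2,105.16; balance $286.06
Month 6: opening $286.06; interest $4.29 → $290.35; payment $290.35; balance $0.00
Balance reaches $0.00 in month 6.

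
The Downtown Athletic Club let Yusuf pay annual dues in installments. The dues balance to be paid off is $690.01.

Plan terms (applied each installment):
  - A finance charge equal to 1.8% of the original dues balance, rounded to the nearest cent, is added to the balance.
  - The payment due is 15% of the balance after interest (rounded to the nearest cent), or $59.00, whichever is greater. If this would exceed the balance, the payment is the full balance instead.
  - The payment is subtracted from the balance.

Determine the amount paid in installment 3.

# | Opening | Interest | Payment | End bal
1 | $690.01 | $12.42 | $105.36 | $597.07
2 | $597.07 | $12.42 | $91.42 | $518.07
3 | $518.07 | $12.42 | $79.57 | $450.92

$79.57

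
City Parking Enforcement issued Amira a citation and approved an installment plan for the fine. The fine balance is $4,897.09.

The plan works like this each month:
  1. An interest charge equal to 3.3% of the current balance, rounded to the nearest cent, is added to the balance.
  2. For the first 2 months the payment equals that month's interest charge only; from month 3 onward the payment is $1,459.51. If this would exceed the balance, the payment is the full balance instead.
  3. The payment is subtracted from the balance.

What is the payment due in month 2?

Month 1: $4,897.09 +$161.60 interest = $5,058.69; pay $161.60 → $4,897.09
Month 2: $4,897.09 +$161.60 interest = $5,058.69; pay $161.60 → $4,897.09

$161.60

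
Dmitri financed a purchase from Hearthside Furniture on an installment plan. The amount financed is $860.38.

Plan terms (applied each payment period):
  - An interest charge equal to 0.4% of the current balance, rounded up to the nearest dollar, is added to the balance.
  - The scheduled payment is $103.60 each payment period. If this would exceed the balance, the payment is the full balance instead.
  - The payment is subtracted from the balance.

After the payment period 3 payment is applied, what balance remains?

$560.58

Payment period 1: opening $860.38; interest $4.00 → $864.38; payment $103.60; balance $760.78
Payment period 2: opening $760.78; interest $4.00 → $764.78; payment $103.60; balance $661.18
Payment period 3: opening $661.18; interest $3.00 → $664.18; payment $103.60; balance $560.58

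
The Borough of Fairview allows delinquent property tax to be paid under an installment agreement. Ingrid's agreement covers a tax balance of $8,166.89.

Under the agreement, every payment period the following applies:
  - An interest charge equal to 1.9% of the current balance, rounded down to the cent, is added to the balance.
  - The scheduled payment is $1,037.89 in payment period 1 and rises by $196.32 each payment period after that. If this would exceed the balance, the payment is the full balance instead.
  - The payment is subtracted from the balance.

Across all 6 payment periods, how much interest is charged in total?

Payment period 1: $8,166.89 +$155.17 interest = $8,322.06; pay $1,037.89 → $7,284.17
Payment period 2: $7,284.17 +$138.39 interest = $7,422.56; pay $1,234.21 → $6,188.35
Payment period 3: $6,188.35 +$117.57 interest = $6,305.92; pay $1,430.53 → $4,875.39
Payment period 4: $4,875.39 +$92.63 interest = $4,968.02; pay $1,626.85 → $3,341.17
Payment period 5: $3,341.17 +$63.48 interest = $3,404.65; pay $1,823.17 → $1,581.48
Payment period 6: $1,581.48 +$30.04 interest = $1,611.52; pay $1,611.52 → $0.00
Total interest: $155.17 + $138.39 + $117.57 + $92.63 + $63.48 + $30.04 = $597.28

$597.28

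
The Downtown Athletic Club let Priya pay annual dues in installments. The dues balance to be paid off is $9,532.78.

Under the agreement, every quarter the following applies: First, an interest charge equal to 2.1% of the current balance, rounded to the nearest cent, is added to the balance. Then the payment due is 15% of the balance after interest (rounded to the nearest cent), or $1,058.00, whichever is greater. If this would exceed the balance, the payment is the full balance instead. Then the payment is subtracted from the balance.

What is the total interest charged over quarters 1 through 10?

$1,017.14

Quarter 1: $9,532.78 +$200.19 interest = $9,732.97; pay $1,459.95 → $8,273.02
Quarter 2: $8,273.02 +$173.73 interest = $8,446.75; pay $1,267.01 → $7,179.74
Quarter 3: $7,179.74 +$150.77 interest = $7,330.51; pay $1,099.58 → $6,230.93
Quarter 4: $6,230.93 +$130.85 interest = $6,361.78; pay $1,058.00 → $5,303.78
Quarter 5: $5,303.78 +$111.38 interest = $5,415.16; pay $1,058.00 → $4,357.16
Quarter 6: $4,357.16 +$91.50 interest = $4,448.66; pay $1,058.00 → $3,390.66
Quarter 7: $3,390.66 +$71.20 interest = $3,461.86; pay $1,058.00 → $2,403.86
Quarter 8: $2,403.86 +$50.48 interest = $2,454.34; pay $1,058.00 → $1,396.34
Quarter 9: $1,396.34 +$29.32 interest = $1,425.66; pay $1,058.00 → $367.66
Quarter 10: $367.66 +$7.72 interest = $375.38; pay $375.38 → $0.00
Total interest: $200.19 + $173.73 + $150.77 + $130.85 + $111.38 + $91.50 + $71.20 + $50.48 + $29.32 + $7.72 = $1,017.14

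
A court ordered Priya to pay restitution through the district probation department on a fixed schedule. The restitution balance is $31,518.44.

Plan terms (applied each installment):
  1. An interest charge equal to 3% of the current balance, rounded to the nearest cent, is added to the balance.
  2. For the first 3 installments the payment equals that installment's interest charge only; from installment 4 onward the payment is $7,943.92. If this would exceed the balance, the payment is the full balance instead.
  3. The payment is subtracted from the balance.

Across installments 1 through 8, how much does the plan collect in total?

Installment 1: opening $31,518.44; interest $945.55 → $32,463.99; payment $945.55; balance $31,518.44
Installment 2: opening $31,518.44; interest $945.55 → $32,463.99; payment $945.55; balance $31,518.44
Installment 3: opening $31,518.44; interest $945.55 → $32,463.99; payment $945.55; balance $31,518.44
Installment 4: opening $31,518.44; interest $945.55 → $32,463.99; payment $7,943.92; balance $24,520.07
Installment 5: opening $24,520.07; interest $735.60 → $25,255.67; payment $7,943.92; balance $17,311.75
Installment 6: opening $17,311.75; interest $519.35 → $17,831.10; payment $7,943.92; balance $9,887.18
Installment 7: opening $9,887.18; interest $296.62 → $10,183.80; payment $7,943.92; balance $2,239.88
Installment 8: opening $2,239.88; interest $67.20 → $2,307.08; payment $2,307.08; balance $0.00
Total paid: $36,919.41

$36,919.41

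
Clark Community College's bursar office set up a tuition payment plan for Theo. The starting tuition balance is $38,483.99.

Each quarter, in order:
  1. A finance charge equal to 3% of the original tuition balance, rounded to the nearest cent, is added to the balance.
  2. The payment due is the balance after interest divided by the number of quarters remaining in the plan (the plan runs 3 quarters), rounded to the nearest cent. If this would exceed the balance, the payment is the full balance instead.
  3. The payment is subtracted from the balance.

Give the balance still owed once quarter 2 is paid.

$13,790.09

Quarter 1: opening $38,483.99; interest $1,154.52 → $39,638.51; payment $13,212.84; balance $26,425.67
Quarter 2: opening $26,425.67; interest $1,154.52 → $27,580.19; payment $13,790.10; balance $13,790.09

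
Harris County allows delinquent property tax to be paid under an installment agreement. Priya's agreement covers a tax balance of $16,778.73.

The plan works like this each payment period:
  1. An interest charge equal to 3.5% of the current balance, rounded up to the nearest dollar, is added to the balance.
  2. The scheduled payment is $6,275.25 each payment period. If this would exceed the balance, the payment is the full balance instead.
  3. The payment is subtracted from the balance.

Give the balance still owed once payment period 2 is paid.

$5,205.23

Payment period 1: opening $16,778.73; interest $588.00 → $17,366.73; payment $6,275.25; balance $11,091.48
Payment period 2: opening $11,091.48; interest $389.00 → $11,480.48; payment $6,275.25; balance $5,205.23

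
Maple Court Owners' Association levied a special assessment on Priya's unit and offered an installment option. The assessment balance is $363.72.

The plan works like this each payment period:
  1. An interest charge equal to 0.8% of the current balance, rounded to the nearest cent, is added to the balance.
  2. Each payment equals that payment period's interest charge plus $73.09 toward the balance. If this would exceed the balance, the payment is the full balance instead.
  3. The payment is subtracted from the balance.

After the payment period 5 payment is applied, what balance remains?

# | Opening | Interest | Payment | End bal
1 | $363.72 | $2.91 | $76.00 | $290.63
2 | $290.63 | $2.33 | $75.42 | $217.54
3 | $217.54 | $1.74 | $74.83 | $144.45
4 | $144.45 | $1.16 | $74.25 | $71.36
5 | $71.36 | $0.57 | $71.93 | $0.00

$0.00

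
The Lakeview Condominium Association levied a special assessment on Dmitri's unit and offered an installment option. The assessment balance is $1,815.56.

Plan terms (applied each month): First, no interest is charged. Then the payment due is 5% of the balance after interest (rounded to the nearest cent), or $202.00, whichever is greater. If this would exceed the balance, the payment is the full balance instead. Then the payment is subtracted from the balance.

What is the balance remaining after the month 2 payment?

$1,411.56

Month 1: opening $1,815.56; payment $202.00; balance $1,613.56
Month 2: opening $1,613.56; payment $202.00; balance $1,411.56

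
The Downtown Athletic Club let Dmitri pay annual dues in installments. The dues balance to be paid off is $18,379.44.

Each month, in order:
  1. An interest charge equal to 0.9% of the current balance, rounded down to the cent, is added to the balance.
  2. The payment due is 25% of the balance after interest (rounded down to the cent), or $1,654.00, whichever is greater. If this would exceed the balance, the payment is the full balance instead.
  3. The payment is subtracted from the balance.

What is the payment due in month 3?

Month 1: $18,379.44 +$165.41 interest = $18,544.85; pay $4,636.21 → $13,908.64
Month 2: $13,908.64 +$125.17 interest = $14,033.81; pay $3,508.45 → $10,525.36
Month 3: $10,525.36 +$94.72 interest = $10,620.08; pay $2,655.02 → $7,965.06

$2,655.02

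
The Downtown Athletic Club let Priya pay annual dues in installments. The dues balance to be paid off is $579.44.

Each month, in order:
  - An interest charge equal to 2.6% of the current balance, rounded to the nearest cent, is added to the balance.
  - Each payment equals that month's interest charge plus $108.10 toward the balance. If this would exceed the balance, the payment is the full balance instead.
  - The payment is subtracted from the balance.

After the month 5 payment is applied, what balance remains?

Month 1: opening $579.44; interest $15.07 → $594.51; payment $123.17; balance $471.34
Month 2: opening $471.34; interest $12.25 → $483.59; payment $120.35; balance $363.24
Month 3: opening $363.24; interest $9.44 → $372.68; payment $117.54; balance $255.14
Month 4: opening $255.14; interest $6.63 → $261.77; payment $114.73; balance $147.04
Month 5: opening $147.04; interest $3.82 → $150.86; payment $111.92; balance $38.94

$38.94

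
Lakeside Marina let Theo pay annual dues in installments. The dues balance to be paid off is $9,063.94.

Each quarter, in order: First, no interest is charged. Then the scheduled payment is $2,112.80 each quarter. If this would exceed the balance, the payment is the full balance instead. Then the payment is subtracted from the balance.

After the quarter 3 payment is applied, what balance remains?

$2,725.54

Quarter 1: $9,063.94 − $2,112.80 → $6,951.14
Quarter 2: $6,951.14 − $2,112.80 → $4,838.34
Quarter 3: $4,838.34 − $2,112.80 → $2,725.54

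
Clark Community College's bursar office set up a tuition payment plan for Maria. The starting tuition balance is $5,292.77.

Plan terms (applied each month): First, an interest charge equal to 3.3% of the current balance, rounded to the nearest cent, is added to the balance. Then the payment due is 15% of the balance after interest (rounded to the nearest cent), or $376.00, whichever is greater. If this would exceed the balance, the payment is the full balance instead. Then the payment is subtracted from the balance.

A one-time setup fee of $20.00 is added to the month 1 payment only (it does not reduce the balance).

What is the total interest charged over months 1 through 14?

$1,123.95

Month 1: $5,292.77 +$174.66 interest = $5,467.43; pay $820.11 (+ $20.00 fee) → $4,647.32
Month 2: $4,647.32 +$153.36 interest = $4,800.68; pay $720.10 → $4,080.58
Month 3: $4,080.58 +$134.66 interest = $4,215.24; pay $632.29 → $3,582.95
Month 4: $3,582.95 +$118.24 interest = $3,701.19; pay $555.18 → $3,146.01
Month 5: $3,146.01 +$103.82 interest = $3,249.83; pay $487.47 → $2,762.36
Month 6: $2,762.36 +$91.16 interest = $2,853.52; pay $428.03 → $2,425.49
Month 7: $2,425.49 +$80.04 interest = $2,505.53; pay $376.00 → $2,129.53
Month 8: $2,129.53 +$70.27 interest = $2,199.80; pay $376.00 → $1,823.80
Month 9: $1,823.80 +$60.19 interest = $1,883.99; pay $376.00 → $1,507.99
Month 10: $1,507.99 +$49.76 interest = $1,557.75; pay $376.00 → $1,181.75
Month 11: $1,181.75 +$39.00 interest = $1,220.75; pay $376.00 → $844.75
Month 12: $844.75 +$27.88 interest = $872.63; pay $376.00 → $496.63
Month 13: $496.63 +$16.39 interest = $513.02; pay $376.00 → $137.02
Month 14: $137.02 +$4.52 interest = $141.54; pay $141.54 → $0.00
Total interest: $174.66 + $153.36 + $134.66 + $118.24 + $103.82 + $91.16 + $80.04 + $70.27 + $60.19 + $49.76 + $39.00 + $27.88 + $16.39 + $4.52 = $1,123.95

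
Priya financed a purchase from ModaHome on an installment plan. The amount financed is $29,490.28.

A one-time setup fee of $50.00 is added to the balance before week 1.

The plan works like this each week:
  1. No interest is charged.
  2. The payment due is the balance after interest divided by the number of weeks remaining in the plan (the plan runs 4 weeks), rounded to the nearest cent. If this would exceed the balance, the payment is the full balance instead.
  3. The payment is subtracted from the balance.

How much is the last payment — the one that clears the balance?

Week 1: opening $29,540.28; payment $7,385.07; balance $22,155.21
Week 2: opening $22,155.21; payment $7,385.07; balance $14,770.14
Week 3: opening $14,770.14; payment $7,385.07; balance $7,385.07
Week 4: opening $7,385.07; payment $7,385.07; balance $0.00

$7,385.07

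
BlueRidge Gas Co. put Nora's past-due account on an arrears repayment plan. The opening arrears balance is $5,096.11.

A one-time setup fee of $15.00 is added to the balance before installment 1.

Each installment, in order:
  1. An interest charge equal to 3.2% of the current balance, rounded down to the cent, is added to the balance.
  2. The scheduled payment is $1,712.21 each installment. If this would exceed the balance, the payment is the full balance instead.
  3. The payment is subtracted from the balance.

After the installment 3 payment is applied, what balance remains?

$314.87

Installment 1: opening $5,111.11; interest $163.55 → $5,274.66; payment $1,712.21; balance $3,562.45
Installment 2: opening $3,562.45; interest $113.99 → $3,676.44; payment $1,712.21; balance $1,964.23
Installment 3: opening $1,964.23; interest $62.85 → $2,027.08; payment $1,712.21; balance $314.87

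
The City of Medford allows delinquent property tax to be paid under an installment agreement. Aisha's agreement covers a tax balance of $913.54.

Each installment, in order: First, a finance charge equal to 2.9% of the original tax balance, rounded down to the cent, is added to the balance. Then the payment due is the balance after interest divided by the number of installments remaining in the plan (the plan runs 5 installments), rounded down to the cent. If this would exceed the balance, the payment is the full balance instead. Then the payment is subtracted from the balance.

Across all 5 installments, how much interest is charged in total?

Installment 1: opening $913.54; interest $26.49 → $940.03; payment $188.00; balance $752.03
Installment 2: opening $752.03; interest $26.49 → $778.52; payment $194.63; balance $583.89
Installment 3: opening $583.89; interest $26.49 → $610.38; payment $203.46; balance $406.92
Installment 4: opening $406.92; interest $26.49 → $433.41; payment $216.70; balance $216.71
Installment 5: opening $216.71; interest $26.49 → $243.20; payment $243.20; balance $0.00
Total interest: $26.49 + $26.49 + $26.49 + $26.49 + $26.49 = $132.45

$132.45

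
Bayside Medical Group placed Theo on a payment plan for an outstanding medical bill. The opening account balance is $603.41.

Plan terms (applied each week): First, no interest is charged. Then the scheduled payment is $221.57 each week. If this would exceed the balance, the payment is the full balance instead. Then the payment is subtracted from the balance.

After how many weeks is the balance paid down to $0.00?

3

Week 1: $603.41 − $221.57 → $381.84
Week 2: $381.84 − $221.57 → $160.27
Week 3: $160.27 − $160.27 → $0.00
Balance reaches $0.00 in week 3.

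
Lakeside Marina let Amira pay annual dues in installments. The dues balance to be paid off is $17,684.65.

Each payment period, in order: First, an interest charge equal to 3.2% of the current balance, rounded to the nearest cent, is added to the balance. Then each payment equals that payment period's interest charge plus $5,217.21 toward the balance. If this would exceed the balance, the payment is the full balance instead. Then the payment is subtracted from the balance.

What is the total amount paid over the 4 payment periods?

Payment period 1: opening $17,684.65; interest $565.91 → $18,250.56; payment $5,783.12; balance $12,467.44
Payment period 2: opening $12,467.44; interest $398.96 → $12,866.40; payment $5,616.17; balance $7,250.23
Payment period 3: opening $7,250.23; interest $232.01 → $7,482.24; payment $5,449.22; balance $2,033.02
Payment period 4: opening $2,033.02; interest $65.06 → $2,098.08; payment $2,098.08; balance $0.00
Total paid: $18,946.59

$18,946.59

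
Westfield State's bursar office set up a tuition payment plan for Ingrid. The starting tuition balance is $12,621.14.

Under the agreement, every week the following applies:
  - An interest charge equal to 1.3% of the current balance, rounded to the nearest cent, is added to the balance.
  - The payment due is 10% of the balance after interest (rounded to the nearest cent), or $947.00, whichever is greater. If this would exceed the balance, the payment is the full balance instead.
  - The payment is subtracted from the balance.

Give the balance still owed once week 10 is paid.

$3,552.54

Week 1: opening $12,621.14; interest $164.07 → $12,785.21; payment $1,278.52; balance $11,506.69
Week 2: opening $11,506.69; interest $149.59 → $11,656.28; payment $1,165.63; balance $10,490.65
Week 3: opening $10,490.65; interest $136.38 → $10,627.03; payment $1,062.70; balance $9,564.33
Week 4: opening $9,564.33; interest $124.34 → $9,688.67; payment $968.87; balance $8,719.80
Week 5: opening $8,719.80; interest $113.36 → $8,833.16; payment $947.00; balance $7,886.16
Week 6: opening $7,886.16; interest $102.52 → $7,988.68; payment $947.00; balance $7,041.68
Week 7: opening $7,041.68; interest $91.54 → $7,133.22; payment $947.00; balance $6,186.22
Week 8: opening $6,186.22; interest $80.42 → $6,266.64; payment $947.00; balance $5,319.64
Week 9: opening $5,319.64; interest $69.16 → $5,388.80; payment $947.00; balance $4,441.80
Week 10: opening $4,441.80; interest $57.74 → $4,499.54; payment $947.00; balance $3,552.54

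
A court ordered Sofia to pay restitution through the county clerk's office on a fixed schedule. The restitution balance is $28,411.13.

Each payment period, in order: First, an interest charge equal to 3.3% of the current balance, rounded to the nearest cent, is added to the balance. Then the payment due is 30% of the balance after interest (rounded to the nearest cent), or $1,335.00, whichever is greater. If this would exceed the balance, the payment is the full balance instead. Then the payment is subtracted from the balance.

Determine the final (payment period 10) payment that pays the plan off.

$349.48

Payment period 1: opening $28,411.13; interest $937.57 → $29,348.70; payment $8,804.61; balance $20,544.09
Payment period 2: opening $20,544.09; interest $677.95 → $21,222.04; payment $6,366.61; balance $14,855.43
Payment period 3: opening $14,855.43; interest $490.23 → $15,345.66; payment $4,603.70; balance $10,741.96
Payment period 4: opening $10,741.96; interest $354.48 → $11,096.44; payment $3,328.93; balance $7,767.51
Payment period 5: opening $7,767.51; interest $256.33 → $8,023.84; payment $2,407.15; balance $5,616.69
Payment period 6: opening $5,616.69; interest $185.35 → $5,802.04; payment $1,740.61; balance $4,061.43
Payment period 7: opening $4,061.43; interest $134.03 → $4,195.46; payment $1,335.00; balance $2,860.46
Payment period 8: opening $2,860.46; interest $94.40 → $2,954.86; payment $1,335.00; balance $1,619.86
Payment period 9: opening $1,619.86; interest $53.46 → $1,673.32; payment $1,335.00; balance $338.32
Payment period 10: opening $338.32; interest $11.16 → $349.48; payment $349.48; balance $0.00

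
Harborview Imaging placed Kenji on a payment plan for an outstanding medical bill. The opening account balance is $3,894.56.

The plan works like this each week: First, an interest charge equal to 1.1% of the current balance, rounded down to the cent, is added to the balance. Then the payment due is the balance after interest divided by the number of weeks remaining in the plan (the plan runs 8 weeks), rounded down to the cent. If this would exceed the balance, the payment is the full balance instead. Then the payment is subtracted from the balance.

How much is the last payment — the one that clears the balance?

Week 1: opening $3,894.56; interest $42.84 → $3,937.40; payment $492.17; balance $3,445.23
Week 2: opening $3,445.23; interest $37.89 → $3,483.12; payment $497.58; balance $2,985.54
Week 3: opening $2,985.54; interest $32.84 → $3,018.38; payment $503.06; balance $2,515.32
Week 4: opening $2,515.32; interest $27.66 → $2,542.98; payment $508.59; balance $2,034.39
Week 5: opening $2,034.39; interest $22.37 → $2,056.76; payment $514.19; balance $1,542.57
Week 6: opening $1,542.57; interest $16.96 → $1,559.53; payment $519.84; balance $1,039.69
Week 7: opening $1,039.69; interest $11.43 → $1,051.12; payment $525.56; balance $525.56
Week 8: opening $525.56; interest $5.78 → $531.34; payment $531.34; balance $0.00

$531.34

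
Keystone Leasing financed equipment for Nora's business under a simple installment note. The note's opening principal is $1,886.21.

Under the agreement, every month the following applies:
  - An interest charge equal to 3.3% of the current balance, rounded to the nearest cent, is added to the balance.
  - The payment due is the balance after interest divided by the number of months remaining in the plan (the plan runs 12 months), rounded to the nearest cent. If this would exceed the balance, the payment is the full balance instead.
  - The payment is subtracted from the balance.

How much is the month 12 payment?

Month 1: $1,886.21 +$62.24 interest = $1,948.45; pay $162.37 → $1,786.08
Month 2: $1,786.08 +$58.94 interest = $1,845.02; pay $167.73 → $1,677.29
Month 3: $1,677.29 +$55.35 interest = $1,732.64; pay $173.26 → $1,559.38
Month 4: $1,559.38 +$51.46 interest = $1,610.84; pay $178.98 → $1,431.86
Month 5: $1,431.86 +$47.25 interest = $1,479.11; pay $184.89 → $1,294.22
Month 6: $1,294.22 +$42.71 interest = $1,336.93; pay $190.99 → $1,145.94
Month 7: $1,145.94 +$37.82 interest = $1,183.76; pay $197.29 → $986.47
Month 8: $986.47 +$32.55 interest = $1,019.02; pay $203.80 → $815.22
Month 9: $815.22 +$26.90 interest = $842.12; pay $210.53 → $631.59
Month 10: $631.59 +$20.84 interest = $652.43; pay $217.48 → $434.95
Month 11: $434.95 +$14.35 interest = $449.30; pay $224.65 → $224.65
Month 12: $224.65 +$7.41 interest = $232.06; pay $232.06 → $0.00

$232.06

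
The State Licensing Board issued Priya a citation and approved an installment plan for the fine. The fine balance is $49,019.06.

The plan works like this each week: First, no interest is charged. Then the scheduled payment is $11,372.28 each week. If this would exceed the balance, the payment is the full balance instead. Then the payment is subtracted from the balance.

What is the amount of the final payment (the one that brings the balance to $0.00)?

Week 1: opening $49,019.06; payment $11,372.28; balance $37,646.78
Week 2: opening $37,646.78; payment $11,372.28; balance $26,274.50
Week 3: opening $26,274.50; payment $11,372.28; balance $14,902.22
Week 4: opening $14,902.22; payment $11,372.28; balance $3,529.94
Week 5: opening $3,529.94; payment $3,529.94; balance $0.00

$3,529.94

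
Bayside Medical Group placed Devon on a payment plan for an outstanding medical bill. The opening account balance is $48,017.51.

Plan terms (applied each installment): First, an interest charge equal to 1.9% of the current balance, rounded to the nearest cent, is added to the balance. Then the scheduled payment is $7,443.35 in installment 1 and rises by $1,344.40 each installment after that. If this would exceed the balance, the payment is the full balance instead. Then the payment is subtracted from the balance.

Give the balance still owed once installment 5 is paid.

$395.85

Installment 1: opening $48,017.51; interest $912.33 → $48,929.84; payment $7,443.35; balance $41,486.49
Installment 2: opening $41,486.49; interest $788.24 → $42,274.73; payment $8,787.75; balance $33,486.98
Installment 3: opening $33,486.98; interest $636.25 → $34,123.23; payment $10,132.15; balance $23,991.08
Installment 4: opening $23,991.08; interest $455.83 → $24,446.91; payment $11,476.55; balance $12,970.36
Installment 5: opening $12,970.36; interest $246.44 → $13,216.80; payment $12,820.95; balance $395.85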